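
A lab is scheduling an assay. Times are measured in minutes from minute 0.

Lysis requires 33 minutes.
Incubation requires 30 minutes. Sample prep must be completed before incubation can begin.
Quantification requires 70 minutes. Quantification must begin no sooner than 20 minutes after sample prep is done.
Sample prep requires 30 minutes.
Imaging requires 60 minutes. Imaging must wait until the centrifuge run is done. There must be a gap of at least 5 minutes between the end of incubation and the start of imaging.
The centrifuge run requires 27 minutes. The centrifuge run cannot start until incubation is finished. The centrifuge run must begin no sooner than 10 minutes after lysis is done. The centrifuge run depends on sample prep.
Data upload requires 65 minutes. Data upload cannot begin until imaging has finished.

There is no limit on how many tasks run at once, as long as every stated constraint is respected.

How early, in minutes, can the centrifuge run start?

60

Lysis has no prerequisites, so it starts at minute 0 and finishes at minute 33.
Nothing blocks sample prep, so it runs from minute 0 to minute 30.
Incubation waits on sample prep (finishes minute 30), so it starts at minute 30 and finishes at 30 + 30 = minute 60.
The centrifuge run waits on incubation (finishes minute 60); lysis (finishes minute 33, plus 10-minute gap → minute 43); sample prep (finishes minute 30). The latest of these is minute 60, which is the earliest the centrifuge run can start.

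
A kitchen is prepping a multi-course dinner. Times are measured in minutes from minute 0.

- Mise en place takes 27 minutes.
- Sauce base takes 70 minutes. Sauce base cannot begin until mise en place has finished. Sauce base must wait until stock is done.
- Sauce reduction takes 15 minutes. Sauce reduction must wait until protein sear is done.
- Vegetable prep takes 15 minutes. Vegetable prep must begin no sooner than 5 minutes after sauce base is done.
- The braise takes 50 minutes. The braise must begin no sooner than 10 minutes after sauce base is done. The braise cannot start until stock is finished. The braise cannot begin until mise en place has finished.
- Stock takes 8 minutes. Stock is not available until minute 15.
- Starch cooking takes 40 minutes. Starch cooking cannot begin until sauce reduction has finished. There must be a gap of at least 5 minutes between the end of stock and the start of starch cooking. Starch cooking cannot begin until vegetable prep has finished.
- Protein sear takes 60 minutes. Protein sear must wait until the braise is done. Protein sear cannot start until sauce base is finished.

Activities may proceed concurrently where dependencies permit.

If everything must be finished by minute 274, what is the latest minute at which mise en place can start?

To finish by minute 274, starch cooking (duration 40) must start no later than minute 234.
Sauce reduction has to be done before starch cooking (must start by minute 234). That means finishing by minute 234, i.e. starting by 234 − 15 = minute 219.
Protein sear feeds into sauce reduction (must start by minute 219); so protein sear must finish by minute 219 and therefore start by minute 159.
The braise has to be done before protein sear (must start by minute 159). That means finishing by minute 159, i.e. starting by 159 − 50 = minute 109.
Since starch cooking (must start by minute 234) depends on it, vegetable prep must finish by minute 234. Backing off its 15-minute duration gives a latest start of minute 219.
Sauce base feeds the braise (must start by minute 109, minus 10-minute gap → minute 99); protein sear (must start by minute 159); vegetable prep (must start by minute 219, minus 5-minute gap → minute 214). Taking the minimum, sauce base must finish by minute 99 and start by 99 − 70 = minute 29.
For mise en place: sauce base (must start by minute 29); the braise (must start by minute 109). The most restrictive is minute 29; with a 27-minute duration, mise en place must start by minute 2.

2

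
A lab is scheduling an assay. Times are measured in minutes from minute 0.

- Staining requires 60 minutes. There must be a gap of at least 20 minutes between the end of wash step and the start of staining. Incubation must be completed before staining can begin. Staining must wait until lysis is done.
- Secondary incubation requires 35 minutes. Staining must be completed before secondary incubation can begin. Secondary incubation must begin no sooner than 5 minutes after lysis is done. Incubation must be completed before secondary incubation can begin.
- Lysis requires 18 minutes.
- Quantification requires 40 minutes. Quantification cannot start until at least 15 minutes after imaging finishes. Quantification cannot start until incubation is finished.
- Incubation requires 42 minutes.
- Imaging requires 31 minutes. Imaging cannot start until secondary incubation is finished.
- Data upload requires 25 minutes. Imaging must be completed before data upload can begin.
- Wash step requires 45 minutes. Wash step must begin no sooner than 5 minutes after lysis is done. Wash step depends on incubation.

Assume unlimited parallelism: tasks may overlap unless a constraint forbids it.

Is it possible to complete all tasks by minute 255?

Incubation has no prerequisites, so it starts at minute 0 and finishes at minute 42.
Lysis has no prerequisites, so it starts at minute 0 and finishes at minute 18.
For wash step: lysis (finishes minute 18, plus 5-minute gap → minute 23); incubation (finishes minute 42). Taking the maximum gives a start of minute 42, and it finishes at 42 + 45 = minute 87.
Staining has to wait for wash step (finishes minute 87, plus 20-minute gap → minute 107); incubation (finishes minute 42); lysis (finishes minute 18). The latest of these is minute 107, so staining runs minute 107 to 107 + 60 = minute 167.
Secondary incubation needs all of staining (finishes minute 167); lysis (finishes minute 18, plus 5-minute gap → minute 23); incubation (finishes minute 42). That puts its earliest start at minute 167; it finishes at 167 + 35 = minute 202.
After secondary incubation (finishes minute 202), imaging can start at minute 202 and finishes at minute 233.
Data upload cannot begin until imaging (finishes minute 233). It runs from minute 233 to 233 + 25 = minute 258.
Quantification has to wait for imaging (finishes minute 233, plus 15-minute gap → minute 248); incubation (finishes minute 42). The latest of these is minute 248, so quantification runs minute 248 to 248 + 40 = minute 288.
The earliest everything can be done is minute 288, which is after the deadline of 255, so it is not possible.

No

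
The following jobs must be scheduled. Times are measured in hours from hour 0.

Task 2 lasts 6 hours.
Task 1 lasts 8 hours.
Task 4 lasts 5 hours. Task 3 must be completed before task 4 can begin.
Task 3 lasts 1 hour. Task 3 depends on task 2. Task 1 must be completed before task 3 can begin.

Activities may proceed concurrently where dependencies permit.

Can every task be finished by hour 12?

Task 2 can start immediately at hour 0; it finishes at hour 6.
Task 1 can start immediately at hour 0; it finishes at hour 8.
For task 3: task 2 (finishes hour 6); task 1 (finishes hour 8). Taking the maximum gives a start of hour 8, and it finishes at 8 + 1 = hour 9.
Task 4 waits on task 3 (finishes hour 9), so it starts at hour 9 and finishes at 9 + 5 = hour 14.
The earliest everything can be done is hour 14, which is after the deadline of 12, so it is not possible.

No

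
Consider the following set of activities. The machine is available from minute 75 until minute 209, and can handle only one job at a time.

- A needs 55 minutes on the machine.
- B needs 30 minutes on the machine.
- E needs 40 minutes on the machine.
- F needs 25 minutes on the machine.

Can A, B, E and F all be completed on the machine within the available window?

No

The machine window is 209 − 75 = 134 minutes.
Running back to back, the jobs need 55 + 30 + 40 + 25 = 150 minutes on the machine.
Since 150 > 134, they cannot all fit.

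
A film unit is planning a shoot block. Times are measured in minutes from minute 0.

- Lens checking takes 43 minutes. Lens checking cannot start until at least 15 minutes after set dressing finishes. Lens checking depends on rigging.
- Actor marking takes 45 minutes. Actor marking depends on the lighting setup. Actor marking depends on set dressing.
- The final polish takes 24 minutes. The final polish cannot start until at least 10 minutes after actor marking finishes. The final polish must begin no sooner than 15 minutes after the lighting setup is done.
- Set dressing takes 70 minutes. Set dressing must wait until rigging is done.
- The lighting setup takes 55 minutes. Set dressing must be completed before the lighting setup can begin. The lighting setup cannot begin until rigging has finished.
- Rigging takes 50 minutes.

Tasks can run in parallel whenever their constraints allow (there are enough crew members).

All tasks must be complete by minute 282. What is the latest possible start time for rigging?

Nothing follows the final polish; the deadline of minute 282 is its only limit. It must start by 282 − 24 = minute 258.
Since the final polish (must start by minute 258, minus 10-minute gap → minute 248) depends on it, actor marking must finish by minute 248. Backing off its 45-minute duration gives a latest start of minute 203.
The lighting setup has several dependents: actor marking (must start by minute 203); the final polish (must start by minute 258, minus 15-minute gap → minute 243). The earliest of those limits is minute 203, so the lighting setup must start by 203 − 55 = minute 148.
To finish by minute 282, lens checking (duration 43) must start no later than minute 239.
For set dressing: the lighting setup (must start by minute 148); lens checking (must start by minute 239, minus 15-minute gap → minute 224); actor marking (must start by minute 203). The most restrictive is minute 148; with a 70-minute duration, set dressing must start by minute 78.
Rigging feeds set dressing (must start by minute 78); the lighting setup (must start by minute 148); lens checking (must start by minute 239). Taking the minimum, rigging must finish by minute 78 and start by 78 − 50 = minute 28.

28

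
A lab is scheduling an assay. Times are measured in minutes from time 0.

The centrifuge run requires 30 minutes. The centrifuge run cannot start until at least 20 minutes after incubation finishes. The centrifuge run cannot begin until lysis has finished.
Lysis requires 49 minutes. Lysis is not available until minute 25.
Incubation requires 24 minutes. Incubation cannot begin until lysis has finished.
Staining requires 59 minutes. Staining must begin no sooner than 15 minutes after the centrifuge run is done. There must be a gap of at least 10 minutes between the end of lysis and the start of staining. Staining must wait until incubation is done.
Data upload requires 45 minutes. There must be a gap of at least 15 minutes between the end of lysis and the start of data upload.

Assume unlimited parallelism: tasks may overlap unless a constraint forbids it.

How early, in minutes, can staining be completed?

Lysis cannot begin until its own release at minute 25. It runs from minute 25 to 25 + 49 = minute 74.
After lysis (finishes minute 74), incubation can start at minute 74 and finishes at minute 98.
The centrifuge run cannot start until incubation (finishes minute 98, plus 20-minute gap → minute 118); lysis (finishes minute 74). The controlling bound is minute 118, so the centrifuge run finishes at 118 + 30 = minute 148.
Staining cannot start until the centrifuge run (finishes minute 148, plus 15-minute gap → minute 163); lysis (finishes minute 74, plus 10-minute gap → minute 84); incubation (finishes minute 98). The controlling bound is minute 163, so staining finishes at 163 + 59 = minute 222.

222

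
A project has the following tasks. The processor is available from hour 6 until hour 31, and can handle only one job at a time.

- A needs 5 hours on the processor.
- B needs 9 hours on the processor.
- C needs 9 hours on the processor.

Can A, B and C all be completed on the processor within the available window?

The processor window is 31 − 6 = 25 hours.
Running back to back, the jobs need 5 + 9 + 9 = 23 hours on the processor.
Since 23 ≤ 25, they fit within the window.

Yes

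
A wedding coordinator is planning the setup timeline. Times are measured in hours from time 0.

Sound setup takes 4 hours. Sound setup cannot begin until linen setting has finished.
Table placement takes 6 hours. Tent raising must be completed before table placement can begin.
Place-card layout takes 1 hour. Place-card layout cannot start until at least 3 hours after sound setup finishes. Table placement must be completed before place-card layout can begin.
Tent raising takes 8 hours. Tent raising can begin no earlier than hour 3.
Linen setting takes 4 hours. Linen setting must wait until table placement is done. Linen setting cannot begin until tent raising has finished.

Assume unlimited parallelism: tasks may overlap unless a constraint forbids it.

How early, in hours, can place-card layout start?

28

Tent raising waits on its own release at hour 3, so it starts at hour 3 and finishes at 3 + 8 = hour 11.
Table placement waits on tent raising (finishes hour 11), so it starts at hour 11 and finishes at 11 + 6 = hour 17.
Linen setting cannot start until table placement (finishes hour 17); tent raising (finishes hour 11). The controlling bound is hour 17, so linen setting finishes at 17 + 4 = hour 21.
After linen setting (finishes hour 21), sound setup can start at hour 21 and finishes at hour 25.
Place-card layout waits on sound setup (finishes hour 25, plus 3-hour gap → hour 28); table placement (finishes hour 17). The latest of these is hour 28, which is the earliest place-card layout can start.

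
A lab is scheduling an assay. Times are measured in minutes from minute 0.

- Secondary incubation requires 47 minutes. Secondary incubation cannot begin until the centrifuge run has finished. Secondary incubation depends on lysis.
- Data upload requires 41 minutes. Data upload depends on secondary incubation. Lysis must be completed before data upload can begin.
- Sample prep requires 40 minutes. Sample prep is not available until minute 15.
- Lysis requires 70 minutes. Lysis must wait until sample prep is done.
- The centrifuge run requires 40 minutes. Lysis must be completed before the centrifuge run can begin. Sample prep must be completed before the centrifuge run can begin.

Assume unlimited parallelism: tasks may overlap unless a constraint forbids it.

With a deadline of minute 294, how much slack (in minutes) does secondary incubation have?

41

Sample prep waits on its own release at minute 15, so it starts at minute 15 and finishes at 15 + 40 = minute 55.
Lysis cannot begin until sample prep (finishes minute 55). It runs from minute 55 to 55 + 70 = minute 125.
The centrifuge run needs all of lysis (finishes minute 125); sample prep (finishes minute 55). That puts its earliest start at minute 125; it finishes at 125 + 40 = minute 165.
For secondary incubation: the centrifuge run (finishes minute 165); lysis (finishes minute 125). Taking the maximum gives a start of minute 165, and it finishes at 165 + 47 = minute 212.

Working backward from the deadline:
Data upload has no dependents, so it just needs to finish by minute 294. Starting by 294 − 41 = minute 253 achieves that.
Since data upload (must start by minute 253) depends on it, secondary incubation must finish by minute 253. Backing off its 47-minute duration gives a latest start of minute 206.
So secondary incubation can start as early as minute 165 and as late as minute 206, giving 206 − 165 = 41 minutes of slack.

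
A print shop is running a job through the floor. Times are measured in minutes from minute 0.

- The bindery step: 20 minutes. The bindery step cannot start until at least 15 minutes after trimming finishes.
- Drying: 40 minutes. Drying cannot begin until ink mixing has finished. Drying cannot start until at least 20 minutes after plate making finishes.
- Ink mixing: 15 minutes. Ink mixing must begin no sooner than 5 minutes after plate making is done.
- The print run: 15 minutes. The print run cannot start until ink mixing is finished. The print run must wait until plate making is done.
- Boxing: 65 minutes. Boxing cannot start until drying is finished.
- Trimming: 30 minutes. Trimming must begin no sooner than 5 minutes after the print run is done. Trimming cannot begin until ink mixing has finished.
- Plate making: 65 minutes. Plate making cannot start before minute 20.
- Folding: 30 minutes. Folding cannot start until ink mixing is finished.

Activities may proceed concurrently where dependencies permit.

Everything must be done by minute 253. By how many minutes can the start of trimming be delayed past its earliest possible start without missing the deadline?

Plate making waits on its own release at minute 20, so it starts at minute 20 and finishes at 20 + 65 = minute 85.
Ink mixing waits on plate making (finishes minute 85, plus 5-minute gap → minute 90), so it starts at minute 90 and finishes at 90 + 15 = minute 105.
For the print run: ink mixing (finishes minute 105); plate making (finishes minute 85). Taking the maximum gives a start of minute 105, and it finishes at 105 + 15 = minute 120.
For trimming: the print run (finishes minute 120, plus 5-minute gap → minute 125); ink mixing (finishes minute 105). Taking the maximum gives a start of minute 125, and it finishes at 125 + 30 = minute 155.

Working backward from the deadline:
Nothing follows the bindery step; the deadline of minute 253 is its only limit. It must start by 253 − 20 = minute 233.
Trimming must finish before the bindery step (must start by minute 233, minus 15-minute gap → minute 218). With a 30-minute duration, trimming must start by 218 − 30 = minute 188.
So trimming can start as early as minute 125 and as late as minute 188, giving 188 − 125 = 63 minutes of slack.

63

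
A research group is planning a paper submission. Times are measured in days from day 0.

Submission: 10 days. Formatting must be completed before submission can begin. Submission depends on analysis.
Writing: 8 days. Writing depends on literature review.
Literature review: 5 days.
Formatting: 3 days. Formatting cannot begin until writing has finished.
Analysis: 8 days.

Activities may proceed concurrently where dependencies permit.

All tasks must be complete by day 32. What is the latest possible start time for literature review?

6

Submission must finish by day 32; it takes 10 days, so it must start by 32 − 10 = day 22.
Formatting has to be done before submission (must start by day 22). That means finishing by day 22, i.e. starting by 22 − 3 = day 19.
Writing feeds into formatting (must start by day 19); so writing must finish by day 19 and therefore start by day 11.
Literature review feeds into writing (must start by day 11); so literature review must finish by day 11 and therefore start by day 6.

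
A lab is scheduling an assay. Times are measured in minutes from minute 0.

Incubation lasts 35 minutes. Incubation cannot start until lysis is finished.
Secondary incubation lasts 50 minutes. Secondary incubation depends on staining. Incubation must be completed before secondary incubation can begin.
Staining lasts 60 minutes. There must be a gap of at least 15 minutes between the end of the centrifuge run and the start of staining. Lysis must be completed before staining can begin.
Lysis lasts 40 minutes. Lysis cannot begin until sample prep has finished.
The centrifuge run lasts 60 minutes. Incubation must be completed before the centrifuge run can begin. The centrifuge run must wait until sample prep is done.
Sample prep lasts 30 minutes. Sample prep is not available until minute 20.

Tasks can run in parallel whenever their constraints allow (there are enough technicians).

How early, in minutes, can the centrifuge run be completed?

Sample prep waits on its own release at minute 20, so it starts at minute 20 and finishes at 20 + 30 = minute 50.
Lysis waits on sample prep (finishes minute 50), so it starts at minute 50 and finishes at 50 + 40 = minute 90.
Incubation cannot begin until lysis (finishes minute 90). It runs from minute 90 to 90 + 35 = minute 125.
The centrifuge run cannot start until incubation (finishes minute 125); sample prep (finishes minute 50). The controlling bound is minute 125, so the centrifuge run finishes at 125 + 60 = minute 185.

185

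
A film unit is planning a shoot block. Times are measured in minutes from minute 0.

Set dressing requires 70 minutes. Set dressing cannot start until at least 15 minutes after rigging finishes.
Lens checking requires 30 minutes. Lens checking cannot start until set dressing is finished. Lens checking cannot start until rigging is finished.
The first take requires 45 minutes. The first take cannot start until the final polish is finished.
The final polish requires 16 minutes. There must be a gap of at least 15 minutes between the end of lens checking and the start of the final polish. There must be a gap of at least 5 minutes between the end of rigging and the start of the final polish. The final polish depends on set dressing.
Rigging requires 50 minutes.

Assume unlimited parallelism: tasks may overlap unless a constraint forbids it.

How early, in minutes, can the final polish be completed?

Rigging has no prerequisites, so it starts at minute 0 and finishes at minute 50.
Set dressing waits on rigging (finishes minute 50, plus 15-minute gap → minute 65), so it starts at minute 65 and finishes at 65 + 70 = minute 135.
Lens checking has to wait for set dressing (finishes minute 135); rigging (finishes minute 50). The latest of these is minute 135, so lens checking runs minute 135 to 135 + 30 = minute 165.
For the final polish: lens checking (finishes minute 165, plus 15-minute gap → minute 180); rigging (finishes minute 50, plus 5-minute gap → minute 55); set dressing (finishes minute 135). Taking the maximum gives a start of minute 180, and it finishes at 180 + 16 = minute 196.

196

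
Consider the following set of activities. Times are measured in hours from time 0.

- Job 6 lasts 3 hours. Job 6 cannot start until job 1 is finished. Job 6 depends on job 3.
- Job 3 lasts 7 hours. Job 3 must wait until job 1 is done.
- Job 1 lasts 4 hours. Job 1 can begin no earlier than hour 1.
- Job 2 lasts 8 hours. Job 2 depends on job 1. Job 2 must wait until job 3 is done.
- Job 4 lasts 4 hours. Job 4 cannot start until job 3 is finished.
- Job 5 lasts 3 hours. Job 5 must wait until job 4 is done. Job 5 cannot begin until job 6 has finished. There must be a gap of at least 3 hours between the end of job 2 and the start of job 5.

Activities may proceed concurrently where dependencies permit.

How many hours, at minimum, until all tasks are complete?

26

After its own release at hour 1, job 1 can start at hour 1 and finishes at hour 5.
After job 1 (finishes hour 5), job 3 can start at hour 5 and finishes at hour 12.
For job 6: job 1 (finishes hour 5); job 3 (finishes hour 12). Taking the maximum gives a start of hour 12, and it finishes at 12 + 3 = hour 15.
Job 4 cannot begin until job 3 (finishes hour 12). It runs from hour 12 to 12 + 4 = hour 16.
Job 2 has to wait for job 1 (finishes hour 5); job 3 (finishes hour 12). The latest of these is hour 12, so job 2 runs hour 12 to 12 + 8 = hour 20.
Job 5 cannot start until job 4 (finishes hour 16); job 6 (finishes hour 15); job 2 (finishes hour 20, plus 3-hour gap → hour 23). The controlling bound is hour 23, so job 5 finishes at 23 + 3 = hour 26.
All tasks are finished once the last one completes. Finish times: Job 1 at 5, Job 2 at 20, Job 3 at 12, Job 4 at 16, Job 5 at 26, Job 6 at 15. The latest is hour 26.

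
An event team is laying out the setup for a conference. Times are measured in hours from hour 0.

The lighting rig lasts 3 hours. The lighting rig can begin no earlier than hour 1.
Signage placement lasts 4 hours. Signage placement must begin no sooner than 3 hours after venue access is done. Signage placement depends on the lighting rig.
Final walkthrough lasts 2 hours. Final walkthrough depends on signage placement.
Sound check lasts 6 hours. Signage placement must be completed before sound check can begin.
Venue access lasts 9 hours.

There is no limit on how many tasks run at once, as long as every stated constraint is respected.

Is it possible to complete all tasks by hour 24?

The lighting rig waits on its own release at hour 1, so it starts at hour 1 and finishes at 1 + 3 = hour 4.
Venue access has no prerequisites, so it starts at hour 0 and finishes at hour 9.
Signage placement needs all of venue access (finishes hour 9, plus 3-hour gap → hour 12); the lighting rig (finishes hour 4). That puts its earliest start at hour 12; it finishes at 12 + 4 = hour 16.
Final walkthrough waits on signage placement (finishes hour 16), so it starts at hour 16 and finishes at 16 + 2 = hour 18.
After signage placement (finishes hour 16), sound check can start at hour 16 and finishes at hour 22.
Every task is finished by hour 22, which is no later than the deadline of 24, so the schedule is feasible.

Yes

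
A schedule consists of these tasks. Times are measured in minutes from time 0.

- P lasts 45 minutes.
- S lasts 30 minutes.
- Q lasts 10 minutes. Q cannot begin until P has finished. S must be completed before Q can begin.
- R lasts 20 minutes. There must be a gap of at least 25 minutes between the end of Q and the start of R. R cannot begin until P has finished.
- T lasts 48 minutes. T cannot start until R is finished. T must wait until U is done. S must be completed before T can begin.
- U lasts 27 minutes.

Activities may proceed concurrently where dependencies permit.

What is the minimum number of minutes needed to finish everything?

148

U has no prerequisites, so it starts at minute 0 and finishes at minute 27.
Nothing blocks S, so it runs from minute 0 to minute 30.
P has no prerequisites, so it starts at minute 0 and finishes at minute 45.
For Q: P (finishes minute 45); S (finishes minute 30). Taking the maximum gives a start of minute 45, and it finishes at 45 + 10 = minute 55.
R cannot start until Q (finishes minute 55, plus 25-minute gap → minute 80); P (finishes minute 45). The controlling bound is minute 80, so R finishes at 80 + 20 = minute 100.
T has to wait for R (finishes minute 100); U (finishes minute 27); S (finishes minute 30). The latest of these is minute 100, so T runs minute 100 to 100 + 48 = minute 148.
All tasks are finished once the last one completes. Finish times: P at 45, Q at 55, R at 100, S at 30, T at 148, U at 27. The latest is minute 148.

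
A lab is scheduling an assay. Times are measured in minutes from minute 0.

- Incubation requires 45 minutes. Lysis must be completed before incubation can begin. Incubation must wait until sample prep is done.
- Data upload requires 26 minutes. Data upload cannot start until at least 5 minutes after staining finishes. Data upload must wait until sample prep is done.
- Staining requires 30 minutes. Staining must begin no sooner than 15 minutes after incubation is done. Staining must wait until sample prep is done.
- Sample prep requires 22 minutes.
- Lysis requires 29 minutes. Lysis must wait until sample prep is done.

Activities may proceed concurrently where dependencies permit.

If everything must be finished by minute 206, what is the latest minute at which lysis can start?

56

Data upload must finish by minute 206; it takes 26 minutes, so it must start by 206 − 26 = minute 180.
Staining must finish before data upload (must start by minute 180, minus 5-minute gap → minute 175). With a 30-minute duration, staining must start by 175 − 30 = minute 145.
Incubation must finish before staining (must start by minute 145, minus 15-minute gap → minute 130). With a 45-minute duration, incubation must start by 130 − 45 = minute 85.
Lysis has to be done before incubation (must start by minute 85). That means finishing by minute 85, i.e. starting by 85 − 29 = minute 56.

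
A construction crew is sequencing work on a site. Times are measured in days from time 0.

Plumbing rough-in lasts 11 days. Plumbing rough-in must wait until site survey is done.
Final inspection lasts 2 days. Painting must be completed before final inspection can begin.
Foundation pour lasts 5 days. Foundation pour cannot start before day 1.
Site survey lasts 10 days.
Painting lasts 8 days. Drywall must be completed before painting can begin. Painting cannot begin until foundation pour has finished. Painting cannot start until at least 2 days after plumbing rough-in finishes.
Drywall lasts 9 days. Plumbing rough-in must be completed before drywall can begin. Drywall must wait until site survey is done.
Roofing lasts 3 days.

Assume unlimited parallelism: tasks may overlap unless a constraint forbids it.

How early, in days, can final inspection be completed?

Foundation pour waits on its own release at day 1, so it starts at day 1 and finishes at 1 + 5 = day 6.
Site survey can start immediately at day 0; it finishes at day 10.
Plumbing rough-in waits on site survey (finishes day 10), so it starts at day 10 and finishes at 10 + 11 = day 21.
For drywall: plumbing rough-in (finishes day 21); site survey (finishes day 10). Taking the maximum gives a start of day 21, and it finishes at 21 + 9 = day 30.
Painting has to wait for drywall (finishes day 30); foundation pour (finishes day 6); plumbing rough-in (finishes day 21, plus 2-day gap → day 23). The latest of these is day 30, so painting runs day 30 to 30 + 8 = day 38.
Final inspection waits on painting (finishes day 38), so it starts at day 38 and finishes at 38 + 2 = day 40.

40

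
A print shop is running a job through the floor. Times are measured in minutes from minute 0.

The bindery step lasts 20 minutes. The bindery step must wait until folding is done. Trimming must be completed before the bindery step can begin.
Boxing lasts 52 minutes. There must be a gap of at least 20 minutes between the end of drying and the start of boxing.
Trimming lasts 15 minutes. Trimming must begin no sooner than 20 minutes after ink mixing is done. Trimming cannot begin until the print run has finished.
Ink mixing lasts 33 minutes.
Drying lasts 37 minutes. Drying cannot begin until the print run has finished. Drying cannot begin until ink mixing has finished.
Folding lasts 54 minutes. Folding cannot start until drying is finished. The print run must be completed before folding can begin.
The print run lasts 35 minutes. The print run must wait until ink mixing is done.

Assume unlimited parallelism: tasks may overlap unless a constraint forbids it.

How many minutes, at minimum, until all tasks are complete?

179

Nothing blocks ink mixing, so it runs from minute 0 to minute 33.
The print run cannot begin until ink mixing (finishes minute 33). It runs from minute 33 to 33 + 35 = minute 68.
For trimming: ink mixing (finishes minute 33, plus 20-minute gap → minute 53); the print run (finishes minute 68). Taking the maximum gives a start of minute 68, and it finishes at 68 + 15 = minute 83.
Drying cannot start until the print run (finishes minute 68); ink mixing (finishes minute 33). The controlling bound is minute 68, so drying finishes at 68 + 37 = minute 105.
After drying (finishes minute 105, plus 20-minute gap → minute 125), boxing can start at minute 125 and finishes at minute 177.
For folding: drying (finishes minute 105); the print run (finishes minute 68). Taking the maximum gives a start of minute 105, and it finishes at 105 + 54 = minute 159.
The bindery step has to wait for folding (finishes minute 159); trimming (finishes minute 83). The latest of these is minute 159, so the bindery step runs minute 159 to 159 + 20 = minute 179.
All tasks are finished once the last one completes. Finish times: Ink mixing at 33, The print run at 68, Drying at 105, Trimming at 83, Folding at 159, The bindery step at 179, Boxing at 177. The latest is minute 179.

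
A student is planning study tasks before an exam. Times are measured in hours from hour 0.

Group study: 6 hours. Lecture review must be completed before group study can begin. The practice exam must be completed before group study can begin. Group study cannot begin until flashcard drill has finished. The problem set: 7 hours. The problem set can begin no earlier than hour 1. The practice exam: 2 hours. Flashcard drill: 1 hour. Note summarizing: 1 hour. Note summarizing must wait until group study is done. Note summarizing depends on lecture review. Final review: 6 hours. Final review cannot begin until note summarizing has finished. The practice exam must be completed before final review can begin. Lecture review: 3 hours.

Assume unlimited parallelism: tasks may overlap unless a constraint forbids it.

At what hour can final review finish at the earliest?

The practice exam has no prerequisites, so it starts at hour 0 and finishes at hour 2.
Flashcard drill has no prerequisites, so it starts at hour 0 and finishes at hour 1.
Lecture review can start immediately at hour 0; it finishes at hour 3.
Group study has to wait for lecture review (finishes hour 3); the practice exam (finishes hour 2); flashcard drill (finishes hour 1). The latest of these is hour 3, so group study runs hour 3 to 3 + 6 = hour 9.
Note summarizing cannot start until group study (finishes hour 9); lecture review (finishes hour 3). The controlling bound is hour 9, so note summarizing finishes at 9 + 1 = hour 10.
For final review: note summarizing (finishes hour 10); the practice exam (finishes hour 2). Taking the maximum gives a start of hour 10, and it finishes at 10 + 6 = hour 16.

16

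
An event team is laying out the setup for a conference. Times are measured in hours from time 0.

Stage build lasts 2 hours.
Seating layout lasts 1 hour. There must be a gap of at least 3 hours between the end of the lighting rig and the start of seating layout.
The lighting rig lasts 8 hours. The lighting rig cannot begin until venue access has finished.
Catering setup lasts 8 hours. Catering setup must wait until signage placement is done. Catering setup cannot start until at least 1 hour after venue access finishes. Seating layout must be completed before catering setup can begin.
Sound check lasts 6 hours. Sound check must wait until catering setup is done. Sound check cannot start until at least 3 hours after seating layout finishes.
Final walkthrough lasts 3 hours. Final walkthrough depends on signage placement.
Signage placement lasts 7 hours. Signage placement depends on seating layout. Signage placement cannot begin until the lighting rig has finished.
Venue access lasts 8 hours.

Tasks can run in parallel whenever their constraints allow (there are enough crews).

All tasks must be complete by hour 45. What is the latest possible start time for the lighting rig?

12

Nothing follows sound check; the deadline of hour 45 is its only limit. It must start by 45 − 6 = hour 39.
Catering setup must finish before sound check (must start by hour 39). With an 8-hour duration, catering setup must start by 39 − 8 = hour 31.
Final walkthrough must finish by hour 45; it takes 3 hours, so it must start by 45 − 3 = hour 42.
For signage placement: catering setup (must start by hour 31); final walkthrough (must start by hour 42). The most restrictive is hour 31; with a 7-hour duration, signage placement must start by hour 24.
Seating layout has several dependents: signage placement (must start by hour 24); catering setup (must start by hour 31); sound check (must start by hour 39, minus 3-hour gap → hour 36). The earliest of those limits is hour 24, so seating layout must start by 24 − 1 = hour 23.
The lighting rig must finish in time for seating layout (must start by hour 23, minus 3-hour gap → hour 20); signage placement (must start by hour 24). The tightest is hour 20, so the lighting rig must start by 20 − 8 = hour 12.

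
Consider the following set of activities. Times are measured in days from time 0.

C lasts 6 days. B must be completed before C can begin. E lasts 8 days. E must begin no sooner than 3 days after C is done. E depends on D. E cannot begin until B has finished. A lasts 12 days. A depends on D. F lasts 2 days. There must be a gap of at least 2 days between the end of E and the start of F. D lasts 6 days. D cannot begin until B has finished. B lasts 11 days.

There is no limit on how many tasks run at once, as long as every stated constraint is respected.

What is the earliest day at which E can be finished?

Nothing blocks B, so it runs from day 0 to day 11.
After B (finishes day 11), D can start at day 11 and finishes at day 17.
C waits on B (finishes day 11), so it starts at day 11 and finishes at 11 + 6 = day 17.
For E: C (finishes day 17, plus 3-day gap → day 20); D (finishes day 17); B (finishes day 11). Taking the maximum gives a start of day 20, and it finishes at 20 + 8 = day 28.

28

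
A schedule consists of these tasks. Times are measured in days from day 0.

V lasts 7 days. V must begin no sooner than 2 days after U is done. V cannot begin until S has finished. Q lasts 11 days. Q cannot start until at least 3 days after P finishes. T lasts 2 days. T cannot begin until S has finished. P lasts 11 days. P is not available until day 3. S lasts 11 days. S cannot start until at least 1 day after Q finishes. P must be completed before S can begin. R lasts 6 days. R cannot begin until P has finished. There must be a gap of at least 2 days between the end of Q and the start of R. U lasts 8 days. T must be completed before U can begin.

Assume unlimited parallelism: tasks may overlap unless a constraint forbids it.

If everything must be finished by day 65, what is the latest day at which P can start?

R must finish by day 65; it takes 6 days, so it must start by 65 − 6 = day 59.
V must finish by day 65; it takes 7 days, so it must start by 65 − 7 = day 58.
U must finish before V (must start by day 58, minus 2-day gap → day 56). With an 8-day duration, U must start by 56 − 8 = day 48.
T feeds into U (must start by day 48); so T must finish by day 48 and therefore start by day 46.
S has several dependents: T (must start by day 46); V (must start by day 58). The earliest of those limits is day 46, so S must start by 46 − 11 = day 35.
For Q: R (must start by day 59, minus 2-day gap → day 57); S (must start by day 35, minus 1-day gap → day 34). The most restrictive is day 34; with an 11-day duration, Q must start by day 23.
P has several dependents: Q (must start by day 23, minus 3-day gap → day 20); R (must start by day 59); S (must start by day 35). The earliest of those limits is day 20, so P must start by 20 − 11 = day 9.

9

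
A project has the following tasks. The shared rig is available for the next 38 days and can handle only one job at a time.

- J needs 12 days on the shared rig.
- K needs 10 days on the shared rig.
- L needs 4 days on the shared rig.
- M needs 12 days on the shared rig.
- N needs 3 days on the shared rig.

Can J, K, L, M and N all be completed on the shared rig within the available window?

No

Running back to back, the jobs need 12 + 10 + 4 + 12 + 3 = 41 days on the shared rig.
Since 41 > 38, they cannot all fit.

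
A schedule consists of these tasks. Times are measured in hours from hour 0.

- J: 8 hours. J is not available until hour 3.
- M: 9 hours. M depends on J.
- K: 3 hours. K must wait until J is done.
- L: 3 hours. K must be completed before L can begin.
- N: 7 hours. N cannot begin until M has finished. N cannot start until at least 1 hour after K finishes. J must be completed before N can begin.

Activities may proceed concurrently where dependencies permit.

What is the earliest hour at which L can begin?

J waits on its own release at hour 3, so it starts at hour 3 and finishes at 3 + 8 = hour 11.
K waits on J (finishes hour 11), so it starts at hour 11 and finishes at 11 + 3 = hour 14.
L waits on K (finishes hour 14), so the earliest it can start is hour 14.

14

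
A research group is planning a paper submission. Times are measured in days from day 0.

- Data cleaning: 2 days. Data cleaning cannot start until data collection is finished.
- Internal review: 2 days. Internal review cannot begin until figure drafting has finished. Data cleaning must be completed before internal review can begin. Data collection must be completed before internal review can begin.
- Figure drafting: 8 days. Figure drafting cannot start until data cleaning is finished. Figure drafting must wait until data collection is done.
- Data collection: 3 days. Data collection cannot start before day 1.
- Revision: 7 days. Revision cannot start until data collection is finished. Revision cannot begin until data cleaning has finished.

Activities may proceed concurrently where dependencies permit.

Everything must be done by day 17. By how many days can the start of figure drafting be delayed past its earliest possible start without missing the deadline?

Data collection cannot begin until its own release at day 1. It runs from day 1 to 1 + 3 = day 4.
After data collection (finishes day 4), data cleaning can start at day 4 and finishes at day 6.
Figure drafting cannot start until data cleaning (finishes day 6); data collection (finishes day 4). The controlling bound is day 6, so figure drafting finishes at 6 + 8 = day 14.

Working backward from the deadline:
Internal review must finish by day 17; it takes 2 days, so it must start by 17 − 2 = day 15.
Figure drafting has to be done before internal review (must start by day 15). That means finishing by day 15, i.e. starting by 15 − 8 = day 7.
So figure drafting can start as early as day 6 and as late as day 7, giving 7 − 6 = 1 day of slack.

1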